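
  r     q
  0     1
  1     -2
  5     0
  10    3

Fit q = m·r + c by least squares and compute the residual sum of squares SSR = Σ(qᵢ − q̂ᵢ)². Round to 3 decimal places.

Sums needed: Σr·r = 126, Σr = 16, Σ1 = 4.
And Σr·q = 28, Σq = 2.
So XᵀX·[m, c]ᵀ = Xᵀq: [[126, 16]; [16, 4]]·[m, c]ᵀ = [28, 2]ᵀ.
Determinant 126·4 − 16² = 248.
m = (28·4 − 16·2)/248 = 10/31; c = (126·2 − 16·28)/248 = -49/62.
Residuals: 111/62, -95/62, -51/62, 35/62; SSR = 203/31.

SSR = 6.548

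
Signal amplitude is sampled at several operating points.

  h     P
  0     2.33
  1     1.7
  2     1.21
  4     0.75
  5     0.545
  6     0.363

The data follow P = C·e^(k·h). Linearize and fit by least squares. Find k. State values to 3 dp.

k = -0.298

Linearized form: ln P = k·h + ln C. From the 6 transformed points,
Σh = 18.0000, Σ(h)² = 82.0000, Σln P = -0.3409, Σh·ln P = -9.3538.
Equations: 82.0000·k + 18.0000·ln C = -9.3538;  18.0000·k + 6·ln C = -0.3409.
Solving (det = 168.0000): k = -0.29754, ln C = 0.83581.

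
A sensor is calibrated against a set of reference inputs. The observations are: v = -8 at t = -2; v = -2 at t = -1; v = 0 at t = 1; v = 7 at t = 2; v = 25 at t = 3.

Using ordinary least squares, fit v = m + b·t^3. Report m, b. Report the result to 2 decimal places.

m = -0.73, b = 0.95

Sums needed: Σ1 = 5, Σt^3 = 27, Σt^3·t^3 = 859.
For Mᵀv: Σv = 22, Σt^3·v = 797.
MᵀM·[m, b]ᵀ = Mᵀv becomes [[5, 27]; [27, 859]]·[m, b]ᵀ = [22, 797]ᵀ.
Δ = 5·859 − 27² = 3566.
m = (22·859 − 27·797)/3566 = -2621/3566; b = (5·797 − 27·22)/3566 = 3391/3566.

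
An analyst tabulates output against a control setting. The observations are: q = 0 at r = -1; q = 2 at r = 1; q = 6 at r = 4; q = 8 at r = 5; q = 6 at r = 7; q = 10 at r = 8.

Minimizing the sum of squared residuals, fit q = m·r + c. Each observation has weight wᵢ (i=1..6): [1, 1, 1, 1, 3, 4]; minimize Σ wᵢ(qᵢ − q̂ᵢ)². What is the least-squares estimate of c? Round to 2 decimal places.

c = 1.19

The normal system AᵀWA·[m, c]ᵀ = AᵀWq is [[446, 62]; [62, 11]]·[m, c]ᵀ = [512, 74]ᵀ.
Eliminating c: 11·(row 1) − 62·(row 2) gives 1062·m = 11·512 − 62·74 = 1044, so m = 58/59.
Then c = (74 − 62·(58/59))/11 = 70/59.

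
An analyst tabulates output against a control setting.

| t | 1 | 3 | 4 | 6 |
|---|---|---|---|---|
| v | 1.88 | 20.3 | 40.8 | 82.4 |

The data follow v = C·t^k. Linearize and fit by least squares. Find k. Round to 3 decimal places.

k = 2.138

Taking logs, ln v = k·ln t + ln C, so regress ln v on ln t.
Over the data: Σln t = 4.2767, Σ(ln t)² = 6.3392, Σln v = 11.7622, Σln t·ln v = 16.3533.
Normal system: [[6.3392, 4.2767]; [4.2767, 4]]·[k, ln C]ᵀ = [16.3533, 11.7622]ᵀ.
Δ = 6.3392·4 − (4.2767)² = 7.0668; k = (16.3533·4 − 4.2767·11.7622)/7.0668 = 2.13824, ln C = (6.3392·11.7622 − 4.2767·16.3533)/7.0668 = 0.65440.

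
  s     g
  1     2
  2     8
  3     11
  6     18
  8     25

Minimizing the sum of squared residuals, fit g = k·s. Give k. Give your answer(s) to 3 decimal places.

Setting ∂/∂k … = 0 gives: 114·k = 359.
(Σs·s = 114, Σs·g = 359.)
k = 359/114 = 3.14912.

k = 3.149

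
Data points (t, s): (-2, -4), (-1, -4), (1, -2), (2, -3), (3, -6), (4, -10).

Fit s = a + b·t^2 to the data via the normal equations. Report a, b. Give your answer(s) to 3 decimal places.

Forming AᵀA = [[6, 35]; [35, 371]] and Aᵀs = [-29, -248]ᵀ gives AᵀA·[a, b]ᵀ = Aᵀs.
Δ = 6·371 − 35² = 1001.
a = ((-29)·371 − 35·(-248))/1001 = -27/13; b = (6·(-248) − 35·(-29))/1001 = -43/91.

a = -2.077, b = -0.473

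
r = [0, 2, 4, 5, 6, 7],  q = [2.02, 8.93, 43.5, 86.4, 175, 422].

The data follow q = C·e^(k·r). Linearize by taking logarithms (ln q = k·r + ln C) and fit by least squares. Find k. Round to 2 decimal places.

Let Y = ln q. Fitting Y = k·r + ln C by least squares:
Σr = 24.0000, Σ(r)² = 130.0000, Σln q = 22.3341, Σr·ln q = 115.0686.
Equations: 130.0000·k + 24.0000·ln C = 115.0686;  24.0000·k + 6·ln C = 22.3341.
Δ = 130.0000·6 − (24.0000)² = 204.0000; k = (115.0686·6 − 24.0000·22.3341)/204.0000 = 0.75683, ln C = (130.0000·22.3341 − 24.0000·115.0686)/204.0000 = 0.69501.

k = 0.76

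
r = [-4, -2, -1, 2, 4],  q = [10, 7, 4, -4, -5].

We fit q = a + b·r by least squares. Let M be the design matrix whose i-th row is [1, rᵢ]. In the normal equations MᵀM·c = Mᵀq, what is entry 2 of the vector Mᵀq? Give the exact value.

Entry 2 ↔ basis r, so (Mᵀq)_{2} = Σᵢ (r)·qᵢ = (-4)·(10) + (-2)·(7) + (-1)·(4) + (2)·(-4) + (4)·(-5) = -86.

-86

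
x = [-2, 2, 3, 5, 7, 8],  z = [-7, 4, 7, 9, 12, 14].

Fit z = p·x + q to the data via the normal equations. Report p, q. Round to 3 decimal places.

p = 2.012, q = -1.214

The normal system AᵀA·[p, q]ᵀ = Aᵀz is [[155, 23]; [23, 6]]·[p, q]ᵀ = [284, 39]ᵀ.
det = 155·6 − 23² = 401.
p = (284·6 − 23·39)/401 = 807/401; q = (155·39 − 23·284)/401 = -487/401.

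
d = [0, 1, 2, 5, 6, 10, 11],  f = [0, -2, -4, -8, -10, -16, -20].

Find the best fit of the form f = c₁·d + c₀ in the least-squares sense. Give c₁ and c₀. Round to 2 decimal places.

c₁ = -1.70, c₀ = -0.09

Normal-equation sums: Σd·d = 287, Σd = 35, Σ1 = 7.
For Aᵀf: Σd·f = -490, Σf = -60.
Normal equations: [[287, 35]; [35, 7]]·[c₁, c₀]ᵀ = [-490, -60]ᵀ.
det = 287·7 − 35² = 784.
c₁ = ((-490)·7 − 35·(-60))/784 = -95/56; c₀ = (287·(-60) − 35·(-490))/784 = -5/56.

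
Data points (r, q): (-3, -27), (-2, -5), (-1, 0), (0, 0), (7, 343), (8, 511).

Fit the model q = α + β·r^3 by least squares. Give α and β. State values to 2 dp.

Sums needed: Σ1 = 6, Σr^3 = 819, Σr^3·r^3 = 380587.
Right-hand side: Σq = 822, Σr^3·q = 380050.
Δ = 6·380587 − 819² = 1612761.
α = (822·380587 − 819·380050)/1612761 = 527188/537587; β = (6·380050 − 819·822)/1612761 = 535694/537587.

α = 0.98, β = 1.00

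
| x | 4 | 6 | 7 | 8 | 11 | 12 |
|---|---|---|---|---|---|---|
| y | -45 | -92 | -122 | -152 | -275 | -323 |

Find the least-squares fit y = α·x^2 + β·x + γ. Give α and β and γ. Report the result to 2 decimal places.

α = -1.91, β = -4.08, γ = 1.66

AᵀA·[α, β, γ]ᵀ = Aᵀy reads: 43426·α + 4194·β + 430·γ = -99525;  4194·α + 430·β + 48·γ = -9703;  430·α + 48·β + 6·γ = -1009.
(Σx^2·x^2 = 43426, Σx^2·x = 4194, Σx^2 = 430, Σx·x = 430, Σx = 48, Σ1 = 6, Σx^2·y = -99525, Σx·y = -9703, Σy = -1009.)
Solving the 3×3 system (Gaussian elimination) gives α = -33059/17270, β = -35227/8635, γ = 1301/785.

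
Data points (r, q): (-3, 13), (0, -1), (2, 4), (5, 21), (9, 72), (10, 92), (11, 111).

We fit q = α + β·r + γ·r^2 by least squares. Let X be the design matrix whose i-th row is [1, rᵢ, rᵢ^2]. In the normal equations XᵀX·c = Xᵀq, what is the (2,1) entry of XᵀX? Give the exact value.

34

Row 2 ↔ basis r, column 1 ↔ basis 1, so (XᵀX)_{2,1} = Σᵢ r = (-3)·(1) + (0)·(1) + (2)·(1) + (5)·(1) + (9)·(1) + (10)·(1) + (11)·(1) = 34.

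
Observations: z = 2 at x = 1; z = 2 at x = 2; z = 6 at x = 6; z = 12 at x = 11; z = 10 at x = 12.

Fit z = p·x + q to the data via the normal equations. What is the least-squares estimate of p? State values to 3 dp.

p = 0.881

With design matrix M, MᵀM = [[306, 32]; [32, 5]] and Mᵀz = [294, 32]ᵀ.
Eliminating q: 5·(row 1) − 32·(row 2) gives 506·p = 5·294 − 32·32 = 446, so p = 223/253.
Then q = (32 − 32·(223/253))/5 = 192/253.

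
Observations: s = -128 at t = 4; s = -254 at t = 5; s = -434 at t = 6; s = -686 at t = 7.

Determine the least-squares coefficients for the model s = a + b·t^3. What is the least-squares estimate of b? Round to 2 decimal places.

The normal equations are: 4·a + 748·b = -1502;  748·a + 184026·b = -368984.
(Σ1 = 4, Σt^3 = 748, Σt^3·t^3 = 184026, Σs = -1502, Σt^3·s = -368984.)
det = 4·184026 − 748² = 176600.
a = ((-1502)·184026 − 748·(-368984))/176600 = -20351/8830; b = (4·(-368984) − 748·(-1502))/176600 = -8811/4415.

b = -2.00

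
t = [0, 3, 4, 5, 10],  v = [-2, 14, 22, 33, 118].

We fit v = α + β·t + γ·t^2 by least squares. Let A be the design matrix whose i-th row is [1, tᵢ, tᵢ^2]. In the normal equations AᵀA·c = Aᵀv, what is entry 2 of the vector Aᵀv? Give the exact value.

Entry 2 ↔ basis t, so (Aᵀv)_{2} = Σᵢ (t)·vᵢ = (0)·(-2) + (3)·(14) + (4)·(22) + (5)·(33) + (10)·(118) = 1475.

1475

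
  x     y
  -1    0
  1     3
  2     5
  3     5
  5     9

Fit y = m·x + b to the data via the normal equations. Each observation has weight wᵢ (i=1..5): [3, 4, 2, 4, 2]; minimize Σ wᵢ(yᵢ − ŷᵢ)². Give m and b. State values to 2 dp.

From the data, Σwᵢ·x·x = 101, Σwᵢ·x = 27, Σwᵢ·1 = 15.
For AᵀWy: Σwᵢ·x·y = 182, Σwᵢ·y = 60.
det = 101·15 − 27² = 786.
m = (182·15 − 27·60)/786 = 185/131; b = (101·60 − 27·182)/786 = 191/131.

m = 1.41, b = 1.46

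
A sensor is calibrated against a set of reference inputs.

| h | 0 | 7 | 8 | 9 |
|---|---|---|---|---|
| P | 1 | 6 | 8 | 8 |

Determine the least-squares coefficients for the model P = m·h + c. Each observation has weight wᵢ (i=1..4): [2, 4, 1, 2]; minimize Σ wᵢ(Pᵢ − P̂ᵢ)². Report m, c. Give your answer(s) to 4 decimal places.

m = 0.7755, c = 0.9025

Entries of MᵀWM: Σwᵢ·h·h = 422, Σwᵢ·h = 54, Σwᵢ·1 = 9.
Right-hand side: Σwᵢ·h·P = 376, Σwᵢ·P = 50.
det = 422·9 − 54² = 882.
m = (376·9 − 54·50)/882 = 38/49; c = (422·50 − 54·376)/882 = 398/441.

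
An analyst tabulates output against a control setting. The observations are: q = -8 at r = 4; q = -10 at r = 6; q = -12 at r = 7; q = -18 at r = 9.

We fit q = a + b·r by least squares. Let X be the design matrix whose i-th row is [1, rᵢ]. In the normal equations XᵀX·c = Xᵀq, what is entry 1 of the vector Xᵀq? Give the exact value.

-48

Entry 1 ↔ basis 1, so (Xᵀq)_{1} = Σᵢ qᵢ = (1)·(-8) + (1)·(-10) + (1)·(-12) + (1)·(-18) = -48.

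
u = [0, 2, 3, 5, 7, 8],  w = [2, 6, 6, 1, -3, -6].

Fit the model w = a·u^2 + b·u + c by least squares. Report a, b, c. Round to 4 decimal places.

a = -0.3869, b = 1.9280, c = 2.7047

Forming XᵀX = [[7219, 1015, 151]; [1015, 151, 25]; [151, 25, 6]] and Xᵀw = [-428, -34, 6]ᵀ gives XᵀX·[a, b, c]ᵀ = Xᵀw.
Solving the 3×3 system (Gaussian elimination) gives a = -13057/33744, b = 65059/33744, c = 15211/5624.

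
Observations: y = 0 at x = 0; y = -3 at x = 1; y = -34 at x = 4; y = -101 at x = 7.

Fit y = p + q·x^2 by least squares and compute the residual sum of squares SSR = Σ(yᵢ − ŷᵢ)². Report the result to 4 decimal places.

From the data, Σ1 = 4, Σx^2 = 66, Σx^2·x^2 = 2658.
And Σy = -138, Σx^2·y = -5496.
So MᵀM·[p, q]ᵀ = Mᵀy: [[4, 66]; [66, 2658]]·[p, q]ᵀ = [-138, -5496]ᵀ.
Eliminating q: 2658·(row 1) − 66·(row 2) gives 6276·p = 2658·(-138) − 66·(-5496) = -4068, so p = -339/523.
Then q = ((-5496) − 66·(-339/523))/2658 = -1073/523.
Residuals: 339/523, -157/523, -275/523, 93/523; SSR = 428/523.

SSR = 0.8184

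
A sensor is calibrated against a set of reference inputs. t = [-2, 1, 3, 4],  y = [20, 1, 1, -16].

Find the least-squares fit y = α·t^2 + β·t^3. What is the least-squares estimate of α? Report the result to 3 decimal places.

α = 3.034

Setting ∂/∂α … = 0 gives: 354·α + 1236·β = -166;  1236·α + 4890·β = -1156.
Eliminating β: 4890·(row 1) − 1236·(row 2) gives 203364·α = 4890·(-166) − 1236·(-1156) = 617076, so α = 17141/5649.
Then β = ((-1156) − 1236·(17141/5649))/4890 = -5668/5649.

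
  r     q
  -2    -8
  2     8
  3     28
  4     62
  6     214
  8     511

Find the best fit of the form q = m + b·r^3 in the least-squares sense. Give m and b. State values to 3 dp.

From the data, Σ1 = 6, Σr^3 = 819, Σr^3·r^3 = 313753.
And Σq = 815, Σr^3·q = 312708.
XᵀX·[m, b]ᵀ = Xᵀq becomes [[6, 819]; [819, 313753]]·[m, b]ᵀ = [815, 312708]ᵀ.
Eliminating b: 313753·(row 1) − 819·(row 2) gives 1211757·m = 313753·815 − 819·312708 = -399157, so m = -399157/1211757.
Then b = (312708 − 819·(-399157/1211757))/313753 = 402921/403919.

m = -0.329, b = 0.998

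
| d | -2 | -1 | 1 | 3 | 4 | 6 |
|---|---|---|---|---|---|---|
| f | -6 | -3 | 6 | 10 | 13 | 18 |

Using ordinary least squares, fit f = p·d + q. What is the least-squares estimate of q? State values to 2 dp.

The normal system MᵀM·[p, q]ᵀ = Mᵀf is [[67, 11]; [11, 6]]·[p, q]ᵀ = [211, 38]ᵀ.
det = 67·6 − 11² = 281.
p = (211·6 − 11·38)/281 = 848/281; q = (67·38 − 11·211)/281 = 225/281.

q = 0.80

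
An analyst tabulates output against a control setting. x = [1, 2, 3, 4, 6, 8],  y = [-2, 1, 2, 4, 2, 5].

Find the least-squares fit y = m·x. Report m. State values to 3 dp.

AᵀA·[m]ᵀ = Aᵀy reads: 130·m = 74.
(Σx·x = 130, Σx·y = 74.)
m = 74/130 = 0.569231.

m = 0.569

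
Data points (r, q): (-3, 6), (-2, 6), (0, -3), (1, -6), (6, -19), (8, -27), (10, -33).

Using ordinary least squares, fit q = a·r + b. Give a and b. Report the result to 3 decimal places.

a = -3.053, b = -2.135

From the data, Σr·r = 214, Σr = 20, Σ1 = 7.
Right-hand side: Σr·q = -696, Σq = -76.
Normal equations: [[214, 20]; [20, 7]]·[a, b]ᵀ = [-696, -76]ᵀ.
Eliminating b: 7·(row 1) − 20·(row 2) gives 1098·a = 7·(-696) − 20·(-76) = -3352, so a = -1676/549.
Then b = ((-76) − 20·(-1676/549))/7 = -1172/549.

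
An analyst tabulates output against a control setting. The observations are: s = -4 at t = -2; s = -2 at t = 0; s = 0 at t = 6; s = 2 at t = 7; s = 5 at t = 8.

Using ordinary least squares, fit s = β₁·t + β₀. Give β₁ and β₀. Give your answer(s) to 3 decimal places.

β₁ = 0.720, β₀ = -2.537

The normal equations are: 153·β₁ + 19·β₀ = 62;  19·β₁ + 5·β₀ = 1.
Δ = 153·5 − 19² = 404.
β₁ = (62·5 − 19·1)/404 = 291/404; β₀ = (153·1 − 19·62)/404 = -1025/404.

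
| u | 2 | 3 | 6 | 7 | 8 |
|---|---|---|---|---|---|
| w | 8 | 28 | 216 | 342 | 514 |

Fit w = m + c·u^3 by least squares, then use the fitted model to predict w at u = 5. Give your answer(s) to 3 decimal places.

Normal-equation sums: Σ1 = 5, Σu^3 = 1106, Σu^3·u^3 = 427242.
For Mᵀw: Σw = 1108, Σu^3·w = 427950.
So MᵀM·[m, c]ᵀ = Mᵀw: [[5, 1106]; [1106, 427242]]·[m, c]ᵀ = [1108, 427950]ᵀ.
Δ = 5·427242 − 1106² = 912974.
m = (1108·427242 − 1106·427950)/912974 = 35718/456487; c = (5·427950 − 1106·1108)/912974 = 457151/456487.
At u = 5: ŵ = (35718/456487)·(1) + (457151/456487)·(125) = 57179593/456487.

ŵ = 125.260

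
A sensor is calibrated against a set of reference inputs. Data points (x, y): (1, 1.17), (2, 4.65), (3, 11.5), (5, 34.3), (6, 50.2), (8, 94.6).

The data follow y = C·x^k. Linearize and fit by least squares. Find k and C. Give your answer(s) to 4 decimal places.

k = 2.1205, C = 1.1268

Taking logs, ln y = k·ln x + ln C, so regress ln y on ln x.
XᵀX = [[11.8122, 7.2724]; [7.2724, 6]], rhs = [25.9154, 16.1370]ᵀ  (here Σln x = 7.2724, Σ(ln x)² = 11.8122, Σln y = 16.1370, Σln x·ln y = 25.9154).
Slope k = (n·Σln x·ln y − Σln x·Σln y)/(n·Σ(ln x)² − (Σln x)²) = (6·25.9154 − 7.2724·16.1370)/17.9853 = 2.12047; ln C = (Σln y − k·Σln x)/n = 0.11935, so C = exp(0.11935) = 1.12676.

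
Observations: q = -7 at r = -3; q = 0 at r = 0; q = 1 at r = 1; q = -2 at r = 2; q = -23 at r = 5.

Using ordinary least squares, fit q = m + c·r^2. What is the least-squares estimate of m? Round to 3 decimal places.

Entries of AᵀA: Σ1 = 5, Σr^2 = 39, Σr^2·r^2 = 723.
Moment sums: Σq = -31, Σr^2·q = -645.
AᵀA·[m, c]ᵀ = Aᵀq becomes [[5, 39]; [39, 723]]·[m, c]ᵀ = [-31, -645]ᵀ.
Δ = 5·723 − 39² = 2094.
m = ((-31)·723 − 39·(-645))/2094 = 457/349; c = (5·(-645) − 39·(-31))/2094 = -336/349.

m = 1.309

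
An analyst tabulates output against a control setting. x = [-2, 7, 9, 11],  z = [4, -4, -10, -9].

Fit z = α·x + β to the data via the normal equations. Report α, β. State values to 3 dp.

α = -1.076, β = 1.975

Compute the Gram sums: Σx·x = 255, Σx = 25, Σ1 = 4.
For Mᵀz: Σx·z = -225, Σz = -19.
Δ = 255·4 − 25² = 395.
α = ((-225)·4 − 25·(-19))/395 = -85/79; β = (255·(-19) − 25·(-225))/395 = 156/79.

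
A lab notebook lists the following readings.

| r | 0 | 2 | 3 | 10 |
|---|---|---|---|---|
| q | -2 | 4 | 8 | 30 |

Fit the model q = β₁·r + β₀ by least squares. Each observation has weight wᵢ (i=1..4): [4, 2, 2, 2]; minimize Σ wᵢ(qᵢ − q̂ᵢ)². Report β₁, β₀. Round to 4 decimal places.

From the data, Σwᵢ·r·r = 226, Σwᵢ·r = 30, Σwᵢ·1 = 10.
For MᵀWq: Σwᵢ·r·q = 664, Σwᵢ·q = 76.
So MᵀWM·[β₁, β₀]ᵀ = MᵀWq: [[226, 30]; [30, 10]]·[β₁, β₀]ᵀ = [664, 76]ᵀ.
Δ = 226·10 − 30² = 1360.
β₁ = (664·10 − 30·76)/1360 = 109/34; β₀ = (226·76 − 30·664)/1360 = -343/170.

β₁ = 3.2059, β₀ = -2.0176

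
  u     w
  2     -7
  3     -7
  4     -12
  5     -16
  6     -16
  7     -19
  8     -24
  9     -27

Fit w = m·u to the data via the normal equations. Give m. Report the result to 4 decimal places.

m = -2.9120

The normal equations are: 284·m = -827.
m = (-827)/284 = -2.91197.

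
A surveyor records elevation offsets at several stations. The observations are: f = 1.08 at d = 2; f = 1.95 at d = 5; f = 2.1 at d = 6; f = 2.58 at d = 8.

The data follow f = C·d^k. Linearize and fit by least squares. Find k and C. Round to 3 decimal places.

k = 0.623, C = 0.702

Let Y = ln f. Fitting Y = k·ln d + ln C by least squares:
Sums: Σln d = 6.1738, Σ(ln d)² = 10.6052, Σln f = 2.4345, Σln d·ln f = 4.4284.
Normal system: [[10.6052, 6.1738]; [6.1738, 4]]·[k, ln C]ᵀ = [4.4284, 2.4345]ᵀ.
Δ = 10.6052·4 − (6.1738)² = 4.3053; k = (4.4284·4 − 6.1738·2.4345)/4.3053 = 0.62331, ln C = (10.6052·2.4345 − 6.1738·4.4284)/4.3053 = -0.35341, so C = exp(-0.35341) = 0.70229.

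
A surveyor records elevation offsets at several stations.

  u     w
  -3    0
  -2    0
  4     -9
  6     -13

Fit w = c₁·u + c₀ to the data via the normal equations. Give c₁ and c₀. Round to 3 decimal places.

From the data, Σu·u = 65, Σu = 5, Σ1 = 4.
Right-hand side: Σu·w = -114, Σw = -22.
AᵀA·[c₁, c₀]ᵀ = Aᵀw becomes [[65, 5]; [5, 4]]·[c₁, c₀]ᵀ = [-114, -22]ᵀ.
Determinant 65·4 − 5² = 235.
c₁ = ((-114)·4 − 5·(-22))/235 = -346/235; c₀ = (65·(-22) − 5·(-114))/235 = -172/47.

c₁ = -1.472, c₀ = -3.660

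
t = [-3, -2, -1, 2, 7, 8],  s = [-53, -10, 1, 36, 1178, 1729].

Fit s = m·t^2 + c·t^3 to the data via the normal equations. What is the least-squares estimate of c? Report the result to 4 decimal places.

MᵀM·[m, c]ᵀ = Mᵀs reads: 6611·m + 49331·c = 168006;  49331·m + 380651·c = 1291100.
(Σt^2·t^2 = 6611, Σt^2·t^3 = 49331, Σt^3·t^3 = 380651, Σt^2·s = 168006, Σt^3·s = 1291100.)
Eliminating c: 380651·(row 1) − 49331·(row 2) gives 82936200·m = 380651·168006 − 49331·1291100 = 260397806, so m = 7658759/2439300.
Then c = (1291100 − 49331·(7658759/2439300))/380651 = 7281121/2439300.

c = 2.9849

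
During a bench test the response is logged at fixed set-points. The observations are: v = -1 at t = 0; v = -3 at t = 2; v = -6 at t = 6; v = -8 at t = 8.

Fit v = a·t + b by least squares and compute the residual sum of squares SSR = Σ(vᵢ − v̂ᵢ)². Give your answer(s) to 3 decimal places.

Normal-equation sums: Σt·t = 104, Σt = 16, Σ1 = 4.
And Σt·v = -106, Σv = -18.
Normal equations: [[104, 16]; [16, 4]]·[a, b]ᵀ = [-106, -18]ᵀ.
Determinant 104·4 − 16² = 160.
a = ((-106)·4 − 16·(-18))/160 = -17/20; b = (104·(-18) − 16·(-106))/160 = -11/10.
Residuals: 1/10, -1/5, 1/5, -1/10; SSR = 1/10.

SSR = 0.100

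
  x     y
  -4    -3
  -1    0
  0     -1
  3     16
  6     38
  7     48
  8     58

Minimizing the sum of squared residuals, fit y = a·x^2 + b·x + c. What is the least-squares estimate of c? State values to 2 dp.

Normal-equation sums: Σx^2·x^2 = 8131, Σx^2·x = 1033, Σx^2 = 175, Σx·x = 175, Σx = 19, Σ1 = 7.
For Aᵀy: Σx^2·y = 7528, Σx·y = 1088, Σy = 156.
Solving the 3×3 system (Gaussian elimination) gives a = 14966/29601, b = 275162/88803, c = 8440/6831.

c = 1.24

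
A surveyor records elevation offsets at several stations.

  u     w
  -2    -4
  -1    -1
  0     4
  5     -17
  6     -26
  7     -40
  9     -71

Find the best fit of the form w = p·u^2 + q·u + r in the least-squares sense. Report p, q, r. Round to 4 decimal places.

p = -1.0868, q = 1.5471, r = 2.9817

Setting ∂/∂p … = 0 gives: 10900·p + 1404·q + 196·r = -9089;  1404·p + 196·q + 24·r = -1151;  196·p + 24·q + 7·r = -155.
Solving the 3×3 system (Gaussian elimination) gives p = -12615/11608, q = 17959/11608, r = 8653/2902.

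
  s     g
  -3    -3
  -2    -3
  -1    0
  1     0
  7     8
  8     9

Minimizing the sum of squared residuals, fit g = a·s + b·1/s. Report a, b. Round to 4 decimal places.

a = 1.1601, b = -0.9146

The normal system XᵀX·[a, b]ᵀ = Xᵀg is [[128, 6]; [6, 67657/28224]]·[a, b]ᵀ = [143, 267/56]ᵀ.
Eliminating b: (67657/28224)·(row 1) − 6·(row 2) gives (119438/441)·a = (67657/28224)·143 − 6·(267/56) = 8867543/28224, so a = 8867543/7644032.
Then b = ((267/56) − 6·(8867543/7644032))/(67657/28224) = -54621/59719.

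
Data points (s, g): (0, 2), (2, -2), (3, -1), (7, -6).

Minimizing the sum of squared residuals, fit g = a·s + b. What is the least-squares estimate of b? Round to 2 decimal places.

AᵀA·[a, b]ᵀ = Aᵀg reads: 62·a + 12·b = -49;  12·a + 4·b = -7.
Δ = 62·4 − 12² = 104.
a = ((-49)·4 − 12·(-7))/104 = -14/13; b = (62·(-7) − 12·(-49))/104 = 77/52.

b = 1.48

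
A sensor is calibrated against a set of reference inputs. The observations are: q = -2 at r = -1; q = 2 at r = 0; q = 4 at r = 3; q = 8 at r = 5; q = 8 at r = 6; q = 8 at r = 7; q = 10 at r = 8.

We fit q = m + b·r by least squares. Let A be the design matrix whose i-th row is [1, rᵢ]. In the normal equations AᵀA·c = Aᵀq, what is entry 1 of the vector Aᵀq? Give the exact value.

Entry 1 ↔ basis 1, so (Aᵀq)_{1} = Σᵢ qᵢ = (1)·(-2) + (1)·(2) + (1)·(4) + (1)·(8) + (1)·(8) + (1)·(8) + (1)·(10) = 38.

38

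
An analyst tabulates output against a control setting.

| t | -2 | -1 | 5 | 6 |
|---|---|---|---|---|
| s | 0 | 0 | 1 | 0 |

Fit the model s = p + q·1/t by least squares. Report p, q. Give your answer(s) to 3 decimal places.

Compute the Gram sums: Σ1 = 4, Σ1/t = -17/15, Σ1/t·1/t = 593/450.
Right-hand side: Σs = 1, Σ1/t·s = 1/5.
So AᵀA·[p, q]ᵀ = Aᵀs: [[4, -17/15]; [-17/15, 593/450]]·[p, q]ᵀ = [1, 1/5]ᵀ.
Δ = 4·(593/450) − (-17/15)² = 299/75.
p = (1·(593/450) − (-17/15)·(1/5))/(299/75) = 695/1794; q = (4·(1/5) − (-17/15)·1)/(299/75) = 145/299.

p = 0.387, q = 0.485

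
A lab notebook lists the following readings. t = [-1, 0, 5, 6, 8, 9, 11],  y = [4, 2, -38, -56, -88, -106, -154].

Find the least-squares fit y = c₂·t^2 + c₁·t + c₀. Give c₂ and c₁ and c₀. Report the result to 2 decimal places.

Forming MᵀM = [[27220, 2912, 328]; [2912, 328, 38]; [328, 38, 7]] and Mᵀy = [-35814, -3882, -436]ᵀ gives MᵀM·[c₂, c₁, c₀]ᵀ = Mᵀy.
Inverting the 3×3 Gram matrix, [c₂, c₁, c₀]ᵀ = [-46145/47334, -160277/47334, 14011/7889]ᵀ.

c₂ = -0.97, c₁ = -3.39, c₀ = 1.78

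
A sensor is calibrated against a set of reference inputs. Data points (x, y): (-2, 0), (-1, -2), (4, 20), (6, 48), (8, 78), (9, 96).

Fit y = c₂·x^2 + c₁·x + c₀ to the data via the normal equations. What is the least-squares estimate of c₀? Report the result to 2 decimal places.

From the data, Σx^2·x^2 = 12226, Σx^2·x = 1512, Σx^2 = 202, Σx·x = 202, Σx = 24, Σ1 = 6.
And Σx^2·y = 14814, Σx·y = 1858, Σy = 240.
Normal equations: [[12226, 1512, 202]; [1512, 202, 24]; [202, 24, 6]]·[c₂, c₁, c₀]ᵀ = [14814, 1858, 240]ᵀ.
Solving the 3×3 system (Gaussian elimination) gives c₂ = 61209/59602, c₁ = 49205/29801, c₀ = -70263/59602.

c₀ = -1.18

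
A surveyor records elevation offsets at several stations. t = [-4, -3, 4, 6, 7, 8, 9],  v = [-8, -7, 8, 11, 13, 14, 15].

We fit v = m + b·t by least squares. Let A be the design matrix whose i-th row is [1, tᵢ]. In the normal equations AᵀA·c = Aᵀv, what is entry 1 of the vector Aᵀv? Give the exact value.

46

Entry 1 ↔ basis 1, so (Aᵀv)_{1} = Σᵢ vᵢ = (1)·(-8) + (1)·(-7) + (1)·(8) + (1)·(11) + (1)·(13) + (1)·(14) + (1)·(15) = 46.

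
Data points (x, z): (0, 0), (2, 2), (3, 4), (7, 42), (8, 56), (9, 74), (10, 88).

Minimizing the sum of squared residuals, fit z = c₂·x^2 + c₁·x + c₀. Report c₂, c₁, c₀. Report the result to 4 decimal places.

c₂ = 0.9998, c₁ = -0.9626, c₀ = -0.4838

Normal-equation sums: Σx^2·x^2 = 23155, Σx^2·x = 2619, Σx^2 = 307, Σx·x = 307, Σx = 39, Σ1 = 7.
Right-hand side: Σx^2·z = 20480, Σx·z = 2304, Σz = 266.
Inverting the 3×3 Gram matrix, [c₂, c₁, c₀]ᵀ = [12803/12806, -12327/12806, -3098/6403]ᵀ.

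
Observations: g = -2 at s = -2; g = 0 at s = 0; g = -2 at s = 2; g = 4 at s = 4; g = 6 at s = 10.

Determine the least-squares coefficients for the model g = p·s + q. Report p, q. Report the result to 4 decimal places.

p = 0.6981, q = -0.7547

Compute the Gram sums: Σs·s = 124, Σs = 14, Σ1 = 5.
And Σs·g = 76, Σg = 6.
Normal equations: [[124, 14]; [14, 5]]·[p, q]ᵀ = [76, 6]ᵀ.
Δ = 124·5 − 14² = 424.
p = (76·5 − 14·6)/424 = 37/53; q = (124·6 − 14·76)/424 = -40/53.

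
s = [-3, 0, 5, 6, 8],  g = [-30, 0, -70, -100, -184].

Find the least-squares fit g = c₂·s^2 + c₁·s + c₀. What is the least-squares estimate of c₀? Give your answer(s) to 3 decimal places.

c₀ = 0.345

Compute the Gram sums: Σs^2·s^2 = 6098, Σs^2·s = 826, Σs^2 = 134, Σs·s = 134, Σs = 16, Σ1 = 5.
For Xᵀg: Σs^2·g = -17396, Σs·g = -2332, Σg = -384.
Inverting the 3×3 Gram matrix, [c₂, c₁, c₀]ᵀ = [-15634/5187, 5888/5187, 596/1729]ᵀ.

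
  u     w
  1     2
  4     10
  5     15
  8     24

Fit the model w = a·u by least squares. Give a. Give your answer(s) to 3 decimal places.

a = 2.915

With design matrix X, XᵀX = [[106]] and Xᵀw = [309]ᵀ.
a = 309/106 = 2.91509.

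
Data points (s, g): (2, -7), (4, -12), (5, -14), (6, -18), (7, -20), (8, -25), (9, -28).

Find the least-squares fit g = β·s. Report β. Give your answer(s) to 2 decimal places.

β = -3.03

From the data, Σs·s = 275.
Right-hand side: Σs·g = -832.
Hence β = -832 / 275 ≈ -3.02545.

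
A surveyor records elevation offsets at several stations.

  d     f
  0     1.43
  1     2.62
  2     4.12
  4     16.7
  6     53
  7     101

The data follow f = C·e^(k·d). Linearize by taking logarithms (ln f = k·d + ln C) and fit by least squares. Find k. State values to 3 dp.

k = 0.612

Taking logs, ln f = k·d + ln C, so regress ln f on d.
Sums: Σd = 20.0000, Σ(d)² = 106.0000, Σln f = 14.1375, Σd·ln f = 71.1841.
Normal system: [[106.0000, 20.0000]; [20.0000, 6]]·[k, ln C]ᵀ = [71.1841, 14.1375]ᵀ.
Slope k = (n·Σd·ln f − Σd·Σln f)/(n·Σ(d)² − (Σd)²) = (6·71.1841 − 20.0000·14.1375)/236.0000 = 0.61167; ln C = (Σln f − k·Σd)/n = 0.31735.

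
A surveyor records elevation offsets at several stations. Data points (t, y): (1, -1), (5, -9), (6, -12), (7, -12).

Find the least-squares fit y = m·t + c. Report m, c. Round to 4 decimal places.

The normal system MᵀM·[m, c]ᵀ = Mᵀy is [[111, 19]; [19, 4]]·[m, c]ᵀ = [-202, -34]ᵀ.
Δ = 111·4 − 19² = 83.
m = ((-202)·4 − 19·(-34))/83 = -162/83; c = (111·(-34) − 19·(-202))/83 = 64/83.

m = -1.9518, c = 0.7711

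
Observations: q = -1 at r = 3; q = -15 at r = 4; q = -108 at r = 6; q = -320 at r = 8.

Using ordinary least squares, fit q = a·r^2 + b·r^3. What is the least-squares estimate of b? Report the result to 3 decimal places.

b = -1.002

Forming MᵀM = [[5729, 41811]; [41811, 313625]] and Mᵀq = [-24617, -188155]ᵀ gives MᵀM·[a, b]ᵀ = Mᵀq.
det = 5729·313625 − 41811² = 48597904.
a = ((-24617)·313625 − 41811·(-188155))/48597904 = 9152630/3037369; b = (5729·(-188155) − 41811·(-24617))/48597904 = -3042413/3037369.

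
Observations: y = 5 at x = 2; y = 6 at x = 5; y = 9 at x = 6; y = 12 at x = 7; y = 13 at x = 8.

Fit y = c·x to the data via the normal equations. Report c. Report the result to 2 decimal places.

c = 1.58

Forming MᵀM = [[178]] and Mᵀy = [282]ᵀ gives MᵀM·[c]ᵀ = Mᵀy.
Hence c = 282 / 178 ≈ 1.58427.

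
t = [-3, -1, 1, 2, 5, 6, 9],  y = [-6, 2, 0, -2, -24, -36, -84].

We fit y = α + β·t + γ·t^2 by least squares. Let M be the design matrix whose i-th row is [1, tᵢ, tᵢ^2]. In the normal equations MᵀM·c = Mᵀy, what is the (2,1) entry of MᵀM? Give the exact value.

Row 2 ↔ basis t, column 1 ↔ basis 1, so (MᵀM)_{2,1} = Σᵢ t = (-3)·(1) + (-1)·(1) + (1)·(1) + (2)·(1) + (5)·(1) + (6)·(1) + (9)·(1) = 19.

19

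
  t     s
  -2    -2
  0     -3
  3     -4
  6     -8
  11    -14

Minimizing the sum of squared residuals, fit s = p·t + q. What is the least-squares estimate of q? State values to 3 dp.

q = -2.833

From the data, Σt·t = 170, Σt = 18, Σ1 = 5.
For Xᵀs: Σt·s = -210, Σs = -31.
So XᵀX·[p, q]ᵀ = Xᵀs: [[170, 18]; [18, 5]]·[p, q]ᵀ = [-210, -31]ᵀ.
Determinant 170·5 − 18² = 526.
p = ((-210)·5 − 18·(-31))/526 = -246/263; q = (170·(-31) − 18·(-210))/526 = -745/263.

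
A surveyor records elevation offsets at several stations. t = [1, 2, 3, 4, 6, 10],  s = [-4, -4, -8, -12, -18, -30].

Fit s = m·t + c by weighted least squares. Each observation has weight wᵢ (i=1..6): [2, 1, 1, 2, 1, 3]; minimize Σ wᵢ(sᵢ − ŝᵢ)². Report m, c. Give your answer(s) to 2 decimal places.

m = -3.00, c = 0.10

Entries of XᵀWX: Σwᵢ·t·t = 383, Σwᵢ·t = 51, Σwᵢ·1 = 10.
And Σwᵢ·t·s = -1144, Σwᵢ·s = -152.
So XᵀWX·[m, c]ᵀ = XᵀWs: [[383, 51]; [51, 10]]·[m, c]ᵀ = [-1144, -152]ᵀ.
Determinant 383·10 − 51² = 1229.
m = ((-1144)·10 − 51·(-152))/1229 = -3688/1229; c = (383·(-152) − 51·(-1144))/1229 = 128/1229.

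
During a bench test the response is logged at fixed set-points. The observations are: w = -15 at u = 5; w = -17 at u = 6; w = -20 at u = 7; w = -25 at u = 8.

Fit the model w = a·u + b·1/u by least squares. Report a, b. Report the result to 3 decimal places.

a = -3.106, b = 5.868

Entries of AᵀA: Σu·u = 174, Σu·1/u = 4, Σ1/u·1/u = 73249/705600.
Moment sums: Σu·w = -517, Σ1/u·w = -1985/168.
AᵀA·[a, b]ᵀ = Aᵀw becomes [[174, 4]; [4, 73249/705600]]·[a, b]ᵀ = [-517, -1985/168]ᵀ.
Determinant 174·(73249/705600) − 4² = 242621/117600.
a = ((-517)·(73249/705600) − 4·(-1985/168))/(242621/117600) = -4521733/1455726; b = (174·(-1985/168) − 4·(-517))/(242621/117600) = 1423800/242621.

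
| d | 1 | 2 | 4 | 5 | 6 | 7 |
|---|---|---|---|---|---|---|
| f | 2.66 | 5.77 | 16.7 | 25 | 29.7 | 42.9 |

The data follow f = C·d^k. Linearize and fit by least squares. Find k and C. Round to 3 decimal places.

k = 1.426, C = 2.428

Linearized form: ln f = k·ln d + ln C. From the 6 transformed points,
Σln d = 7.4265, Σ(ln d)² = 11.9895, Σln f = 15.9153, Σln d·ln f = 23.6890.
Normal system: [[11.9895, 7.4265]; [7.4265, 6]]·[k, ln C]ᵀ = [23.6890, 15.9153]ᵀ.
Δ = 11.9895·6 − (7.4265)² = 16.7835; k = (23.6890·6 − 7.4265·15.9153)/16.7835 = 1.42628, ln C = (11.9895·15.9153 − 7.4265·23.6890)/16.7835 = 0.88715, so C = exp(0.88715) = 2.42821.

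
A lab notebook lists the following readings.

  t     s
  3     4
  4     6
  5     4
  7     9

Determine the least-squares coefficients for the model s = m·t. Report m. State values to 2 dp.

Normal-equation sums: Σt·t = 99.
Right-hand side: Σt·s = 119.
Hence m = 119 / 99 ≈ 1.20202.

m = 1.20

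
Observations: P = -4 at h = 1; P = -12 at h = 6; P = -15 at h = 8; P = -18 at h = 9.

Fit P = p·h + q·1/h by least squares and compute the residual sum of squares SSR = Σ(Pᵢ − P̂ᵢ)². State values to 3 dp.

SSR = 0.641

Forming AᵀA = [[182, 4]; [4, 5473/5184]] and AᵀP = [-358, -79/8]ᵀ gives AᵀA·[p, q]ᵀ = AᵀP.
Eliminating q: (5473/5184)·(row 1) − 4·(row 2) gives (456571/2592)·p = (5473/5184)·(-358) − 4·(-79/8) = -877283/2592, so p = -877283/456571.
Then q = ((-79/8) − 4·(-877283/456571))/(5473/5184) = -946728/456571.
Residuals: -2273/456571, -57366/456571, 288040/456571, -217539/456571; SSR = 292586/456571.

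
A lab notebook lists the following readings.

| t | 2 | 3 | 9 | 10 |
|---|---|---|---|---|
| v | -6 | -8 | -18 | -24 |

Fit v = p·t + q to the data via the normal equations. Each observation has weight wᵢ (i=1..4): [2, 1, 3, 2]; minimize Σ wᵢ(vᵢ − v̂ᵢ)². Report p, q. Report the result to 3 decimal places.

p = -1.995, q = -1.785

The normal system XᵀWX·[p, q]ᵀ = XᵀWv is [[460, 54]; [54, 8]]·[p, q]ᵀ = [-1014, -122]ᵀ.
Determinant 460·8 − 54² = 764.
p = ((-1014)·8 − 54·(-122))/764 = -381/191; q = (460·(-122) − 54·(-1014))/764 = -341/191.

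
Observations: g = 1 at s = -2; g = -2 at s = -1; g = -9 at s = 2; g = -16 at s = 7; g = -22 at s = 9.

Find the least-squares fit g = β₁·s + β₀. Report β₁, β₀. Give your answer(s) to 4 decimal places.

Compute the Gram sums: Σs·s = 139, Σs = 15, Σ1 = 5.
For Mᵀg: Σs·g = -328, Σg = -48.
Normal equations: [[139, 15]; [15, 5]]·[β₁, β₀]ᵀ = [-328, -48]ᵀ.
Δ = 139·5 − 15² = 470.
β₁ = ((-328)·5 − 15·(-48))/470 = -92/47; β₀ = (139·(-48) − 15·(-328))/470 = -876/235.

β₁ = -1.9574, β₀ = -3.7277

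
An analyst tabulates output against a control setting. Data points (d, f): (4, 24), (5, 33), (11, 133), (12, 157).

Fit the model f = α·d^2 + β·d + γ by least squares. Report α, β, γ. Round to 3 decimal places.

The normal system MᵀM·[α, β, γ]ᵀ = Mᵀf is [[36258, 3248, 306]; [3248, 306, 32]; [306, 32, 4]]·[α, β, γ]ᵀ = [39910, 3608, 347]ᵀ.
Inverting the 3×3 Gram matrix, [α, β, γ]ᵀ = [15/14, -88/175, 3083/350]ᵀ.

α = 1.071, β = -0.503, γ = 8.809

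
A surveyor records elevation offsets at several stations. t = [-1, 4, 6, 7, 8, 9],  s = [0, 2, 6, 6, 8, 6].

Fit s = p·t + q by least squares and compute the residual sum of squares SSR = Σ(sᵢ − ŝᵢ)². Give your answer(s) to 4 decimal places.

SSR = 7.1654

With design matrix X, XᵀX = [[247, 33]; [33, 6]] and Xᵀs = [204, 28]ᵀ.
Eliminating q: 6·(row 1) − 33·(row 2) gives 393·p = 6·204 − 33·28 = 300, so p = 100/131.
Then q = (28 − 33·(100/131))/6 = 184/393.
Residuals: 116/393, -598/393, 374/393, 74/393, 560/393, -526/393; SSR = 2816/393.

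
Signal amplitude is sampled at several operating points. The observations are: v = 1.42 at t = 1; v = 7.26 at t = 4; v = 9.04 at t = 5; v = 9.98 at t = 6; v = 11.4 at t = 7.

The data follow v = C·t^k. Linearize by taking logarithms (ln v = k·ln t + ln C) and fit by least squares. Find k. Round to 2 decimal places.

Linearized form: ln v = k·ln t + ln C. From the 5 transformed points,
AᵀA = [[11.5091, 6.7334]; [6.7334, 5]], rhs = [15.1493, 9.2689]ᵀ  (here Σln t = 6.7334, Σ(ln t)² = 11.5091, Σln v = 9.2689, Σln t·ln v = 15.1493).
Solving (det = 12.2067): k = 1.09246, ln C = 0.38259.

k = 1.09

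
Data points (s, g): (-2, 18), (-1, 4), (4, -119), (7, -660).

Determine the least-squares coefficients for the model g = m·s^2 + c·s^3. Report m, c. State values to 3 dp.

m = 0.591, c = -2.009

Setting ∂/∂m … = 0 gives: 2674·m + 17798·c = -34168;  17798·m + 121810·c = -234144.
(Σs^2·s^2 = 2674, Σs^2·s^3 = 17798, Σs^3·s^3 = 121810, Σs^2·g = -34168, Σs^3·g = -234144.)
Δ = 2674·121810 − 17798² = 8951136.
m = ((-34168)·121810 − 17798·(-234144))/8951136 = 330677/559446; c = (2674·(-234144) − 17798·(-34168))/8951136 = -1123687/559446.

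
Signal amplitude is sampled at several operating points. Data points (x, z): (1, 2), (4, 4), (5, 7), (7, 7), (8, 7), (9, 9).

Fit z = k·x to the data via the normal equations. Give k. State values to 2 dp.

Normal-equation sums: Σx·x = 236.
For Mᵀz: Σx·z = 239.
So MᵀM·[k]ᵀ = Mᵀz: [[236]]·[k]ᵀ = [239]ᵀ.
Hence k = 239 / 236 ≈ 1.01271.

k = 1.01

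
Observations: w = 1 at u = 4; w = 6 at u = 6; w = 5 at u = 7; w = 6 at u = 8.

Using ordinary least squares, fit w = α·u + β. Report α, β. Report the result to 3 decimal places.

α = 1.200, β = -3.000

Normal-equation sums: Σu·u = 165, Σu = 25, Σ1 = 4.
Moment sums: Σu·w = 123, Σw = 18.
Normal equations: [[165, 25]; [25, 4]]·[α, β]ᵀ = [123, 18]ᵀ.
det = 165·4 − 25² = 35.
α = (123·4 − 25·18)/35 = 6/5; β = (165·18 − 25·123)/35 = -3.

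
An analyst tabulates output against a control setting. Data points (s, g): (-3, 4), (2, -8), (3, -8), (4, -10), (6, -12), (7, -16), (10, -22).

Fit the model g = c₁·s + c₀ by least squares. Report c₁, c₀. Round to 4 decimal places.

Sums needed: Σs·s = 223, Σs = 29, Σ1 = 7.
Moment sums: Σs·g = -496, Σg = -72.
Normal equations: [[223, 29]; [29, 7]]·[c₁, c₀]ᵀ = [-496, -72]ᵀ.
Δ = 223·7 − 29² = 720.
c₁ = ((-496)·7 − 29·(-72))/720 = -173/90; c₀ = (223·(-72) − 29·(-496))/720 = -209/90.

c₁ = -1.9222, c₀ = -2.3222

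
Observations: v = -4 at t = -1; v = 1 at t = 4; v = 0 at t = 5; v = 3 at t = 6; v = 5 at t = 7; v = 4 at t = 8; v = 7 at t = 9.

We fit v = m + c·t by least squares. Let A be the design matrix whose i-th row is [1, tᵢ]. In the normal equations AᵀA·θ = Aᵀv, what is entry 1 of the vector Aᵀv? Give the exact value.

16

Entry 1 ↔ basis 1, so (Aᵀv)_{1} = Σᵢ vᵢ = (1)·(-4) + (1)·(1) + (1)·(0) + (1)·(3) + (1)·(5) + (1)·(4) + (1)·(7) = 16.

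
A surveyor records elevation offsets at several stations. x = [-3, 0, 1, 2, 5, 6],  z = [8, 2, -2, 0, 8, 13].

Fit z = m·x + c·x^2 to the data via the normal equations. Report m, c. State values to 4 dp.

m = -1.1174, c = 0.5443

With design matrix M, MᵀM = [[75, 323]; [323, 2019]] and Mᵀz = [92, 738]ᵀ.
det = 75·2019 − 323² = 47096.
m = (92·2019 − 323·738)/47096 = -3759/3364; c = (75·738 − 323·92)/47096 = 1831/3364.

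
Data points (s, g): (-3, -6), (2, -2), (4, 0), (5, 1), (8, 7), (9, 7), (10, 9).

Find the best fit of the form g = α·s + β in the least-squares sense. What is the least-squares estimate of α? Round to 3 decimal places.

α = 1.194

Sums needed: Σs·s = 299, Σs = 35, Σ1 = 7.
Right-hand side: Σs·g = 228, Σg = 16.
Eliminating β: 7·(row 1) − 35·(row 2) gives 868·α = 7·228 − 35·16 = 1036, so α = 37/31.
Then β = (16 − 35·(37/31))/7 = -799/217.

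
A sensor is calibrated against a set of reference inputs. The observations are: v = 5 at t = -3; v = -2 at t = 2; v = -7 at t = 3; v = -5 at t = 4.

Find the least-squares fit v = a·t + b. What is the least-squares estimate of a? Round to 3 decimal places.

Sums needed: Σt·t = 38, Σt = 6, Σ1 = 4.
Right-hand side: Σt·v = -60, Σv = -9.
So AᵀA·[a, b]ᵀ = Aᵀv: [[38, 6]; [6, 4]]·[a, b]ᵀ = [-60, -9]ᵀ.
det = 38·4 − 6² = 116.
a = ((-60)·4 − 6·(-9))/116 = -93/58; b = (38·(-9) − 6·(-60))/116 = 9/58.

a = -1.603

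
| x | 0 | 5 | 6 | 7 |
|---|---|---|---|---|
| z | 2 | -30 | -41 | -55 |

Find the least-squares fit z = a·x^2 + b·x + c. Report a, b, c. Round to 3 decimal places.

Entries of MᵀM: Σx^2·x^2 = 4322, Σx^2·x = 684, Σx^2 = 110, Σx·x = 110, Σx = 18, Σ1 = 4.
Right-hand side: Σx^2·z = -4921, Σx·z = -781, Σz = -124.
Inverting the 3×3 Gram matrix, [a, b, c]ᵀ = [-38/43, -83/43, 171/86]ᵀ.

a = -0.884, b = -1.930, c = 1.988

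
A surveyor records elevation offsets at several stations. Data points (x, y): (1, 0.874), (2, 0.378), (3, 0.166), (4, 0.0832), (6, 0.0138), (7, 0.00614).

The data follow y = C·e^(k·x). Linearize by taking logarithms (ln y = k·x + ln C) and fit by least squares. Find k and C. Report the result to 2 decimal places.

k = -0.83, C = 2.02

With ln yᵢ as the transformed response and xᵢ as the regressor:
Σx = 23.0000, Σ(x)² = 115.0000, Σln y = -14.7658, Σx·ln y = -78.7628.
Equations: 115.0000·k + 23.0000·ln C = -78.7628;  23.0000·k + 6·ln C = -14.7658.
Solving (det = 161.0000): k = -0.82585, ln C = 0.70480, so C = exp(0.70480) = 2.02345.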